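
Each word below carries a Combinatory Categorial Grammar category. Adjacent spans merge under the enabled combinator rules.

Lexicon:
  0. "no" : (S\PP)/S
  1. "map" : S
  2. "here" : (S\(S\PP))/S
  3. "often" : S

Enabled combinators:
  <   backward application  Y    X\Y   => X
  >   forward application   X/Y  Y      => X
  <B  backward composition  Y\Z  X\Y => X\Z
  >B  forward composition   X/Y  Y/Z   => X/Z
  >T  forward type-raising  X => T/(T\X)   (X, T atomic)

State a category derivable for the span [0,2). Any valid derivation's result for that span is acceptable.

[0,4] S   <
  [0,2] S\PP   >
    [0,1] "no" : (S\PP)/S
    [1,2] "map" : S
  [2,4] S\(S\PP)   >
    [2,3] "here" : (S\(S\PP))/S
    [3,4] "often" : S

S\PP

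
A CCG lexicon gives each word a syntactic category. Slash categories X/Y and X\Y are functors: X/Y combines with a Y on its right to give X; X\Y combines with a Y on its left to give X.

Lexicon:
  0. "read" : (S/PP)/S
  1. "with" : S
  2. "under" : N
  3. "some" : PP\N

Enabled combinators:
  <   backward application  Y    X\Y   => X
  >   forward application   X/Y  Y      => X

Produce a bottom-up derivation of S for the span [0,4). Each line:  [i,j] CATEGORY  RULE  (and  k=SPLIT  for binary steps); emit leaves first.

[0,1] (S/PP)/S  lex  "read"
[1,2] S  lex  "with"
[0,2] S/PP  >  k=1
[2,3] N  lex  "under"
[3,4] PP\N  lex  "some"
[2,4] PP  <  k=3
[0,4] S  >  k=2

[0,4] S   >
  [0,2] S/PP   >
    [0,1] "read" : (S/PP)/S
    [1,2] "with" : S
  [2,4] PP   <
    [2,3] "under" : N
    [3,4] "some" : PP\N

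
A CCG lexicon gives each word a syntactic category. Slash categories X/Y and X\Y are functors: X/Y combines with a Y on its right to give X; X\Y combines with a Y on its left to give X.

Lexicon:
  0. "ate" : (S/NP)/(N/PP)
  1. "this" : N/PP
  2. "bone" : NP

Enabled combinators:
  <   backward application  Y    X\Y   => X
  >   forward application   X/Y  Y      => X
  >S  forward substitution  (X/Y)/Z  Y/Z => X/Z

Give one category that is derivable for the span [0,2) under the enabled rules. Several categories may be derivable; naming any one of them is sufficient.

[0,3] S   >
  [0,2] S/NP   >
    [0,1] "ate" : (S/NP)/(N/PP)
    [1,2] "this" : N/PP
  [2,3] "bone" : NP

S/NP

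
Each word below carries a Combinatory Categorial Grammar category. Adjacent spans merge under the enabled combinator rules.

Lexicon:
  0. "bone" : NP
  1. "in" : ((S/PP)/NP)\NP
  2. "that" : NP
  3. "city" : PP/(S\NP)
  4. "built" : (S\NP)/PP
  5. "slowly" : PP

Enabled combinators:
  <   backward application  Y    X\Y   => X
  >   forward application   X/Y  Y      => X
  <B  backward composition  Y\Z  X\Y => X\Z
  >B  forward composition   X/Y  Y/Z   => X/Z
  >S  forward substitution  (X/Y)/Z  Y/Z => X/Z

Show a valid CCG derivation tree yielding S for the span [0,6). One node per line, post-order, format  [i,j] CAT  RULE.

[0,6] S   >
  [0,5] S/PP   >B
    [0,3] S/PP   >
      [0,2] (S/PP)/NP   <
        [0,1] "bone" : NP
        [1,2] "in" : ((S/PP)/NP)\NP
      [2,3] "that" : NP
    [3,5] PP/PP   >B
      [3,4] "city" : PP/(S\NP)
      [4,5] "built" : (S\NP)/PP
  [5,6] "slowly" : PP

[0,1] NP  lex  "bone"
[1,2] ((S/PP)/NP)\NP  lex  "in"
[0,2] (S/PP)/NP  <  k=1
[2,3] NP  lex  "that"
[0,3] S/PP  >  k=2
[3,4] PP/(S\NP)  lex  "city"
[4,5] (S\NP)/PP  lex  "built"
[3,5] PP/PP  >B  k=4
[0,5] S/PP  >B  k=3
[5,6] PP  lex  "slowly"
[0,6] S  >  k=5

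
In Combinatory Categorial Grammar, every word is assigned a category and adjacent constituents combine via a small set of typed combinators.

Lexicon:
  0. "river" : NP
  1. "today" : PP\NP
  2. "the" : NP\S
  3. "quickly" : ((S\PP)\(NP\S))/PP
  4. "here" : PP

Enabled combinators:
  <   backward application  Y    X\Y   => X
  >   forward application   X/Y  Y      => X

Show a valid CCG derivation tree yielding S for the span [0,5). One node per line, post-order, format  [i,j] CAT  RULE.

[0,5] S   <
  [0,2] PP   <
    [0,1] "river" : NP
    [1,2] "today" : PP\NP
  [2,5] S\PP   <
    [2,3] "the" : NP\S
    [3,5] (S\PP)\(NP\S)   >
      [3,4] "quickly" : ((S\PP)\(NP\S))/PP
      [4,5] "here" : PP

[0,1] NP  lex  "river"
[1,2] PP\NP  lex  "today"
[0,2] PP  <  k=1
[2,3] NP\S  lex  "the"
[3,4] ((S\PP)\(NP\S))/PP  lex  "quickly"
[4,5] PP  lex  "here"
[3,5] (S\PP)\(NP\S)  >  k=4
[2,5] S\PP  <  k=3
[0,5] S  <  k=2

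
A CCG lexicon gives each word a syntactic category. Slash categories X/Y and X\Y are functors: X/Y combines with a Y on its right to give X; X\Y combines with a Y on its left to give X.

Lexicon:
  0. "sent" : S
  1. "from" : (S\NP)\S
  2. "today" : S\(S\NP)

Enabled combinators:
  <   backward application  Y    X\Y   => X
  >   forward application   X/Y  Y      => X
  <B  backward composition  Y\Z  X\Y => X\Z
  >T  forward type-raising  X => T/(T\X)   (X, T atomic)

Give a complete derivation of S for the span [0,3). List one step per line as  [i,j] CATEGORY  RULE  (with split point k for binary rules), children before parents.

[0,3] S   <
  [0,2] S\NP   <
    [0,1] "sent" : S
    [1,2] "from" : (S\NP)\S
  [2,3] "today" : S\(S\NP)

[0,1] S  lex  "sent"
[1,2] (S\NP)\S  lex  "from"
[0,2] S\NP  <  k=1
[2,3] S\(S\NP)  lex  "today"
[0,3] S  <  k=2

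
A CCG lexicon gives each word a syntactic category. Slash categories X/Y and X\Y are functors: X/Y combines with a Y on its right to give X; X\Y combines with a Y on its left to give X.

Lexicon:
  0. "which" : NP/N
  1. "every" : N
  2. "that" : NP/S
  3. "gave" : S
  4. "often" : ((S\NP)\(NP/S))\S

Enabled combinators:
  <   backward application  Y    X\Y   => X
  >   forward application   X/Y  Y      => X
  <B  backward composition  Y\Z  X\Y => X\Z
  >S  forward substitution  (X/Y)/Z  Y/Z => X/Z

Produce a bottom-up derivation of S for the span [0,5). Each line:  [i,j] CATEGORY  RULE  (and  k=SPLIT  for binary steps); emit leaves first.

[0,5] S   <
  [0,2] NP   >
    [0,1] "which" : NP/N
    [1,2] "every" : N
  [2,5] S\NP   <
    [2,3] "that" : NP/S
    [3,5] (S\NP)\(NP/S)   <
      [3,4] "gave" : S
      [4,5] "often" : ((S\NP)\(NP/S))\S

[0,1] NP/N  lex  "which"
[1,2] N  lex  "every"
[0,2] NP  >  k=1
[2,3] NP/S  lex  "that"
[3,4] S  lex  "gave"
[4,5] ((S\NP)\(NP/S))\S  lex  "often"
[3,5] (S\NP)\(NP/S)  <  k=4
[2,5] S\NP  <  k=3
[0,5] S  <  k=2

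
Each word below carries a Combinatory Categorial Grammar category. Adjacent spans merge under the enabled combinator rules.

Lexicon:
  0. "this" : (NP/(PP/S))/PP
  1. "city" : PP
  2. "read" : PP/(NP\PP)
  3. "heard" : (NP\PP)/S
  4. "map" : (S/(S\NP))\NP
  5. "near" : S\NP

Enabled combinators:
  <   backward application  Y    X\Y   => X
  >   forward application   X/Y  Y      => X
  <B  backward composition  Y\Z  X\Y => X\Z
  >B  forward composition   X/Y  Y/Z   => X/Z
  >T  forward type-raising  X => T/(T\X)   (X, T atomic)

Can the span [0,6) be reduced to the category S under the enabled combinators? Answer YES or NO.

[0,6] S   >
  [0,5] S/(S\NP)   <
    [0,4] NP   >
      [0,2] NP/(PP/S)   >
        [0,1] "this" : (NP/(PP/S))/PP
        [1,2] "city" : PP
      [2,4] PP/S   >B
        [2,3] "read" : PP/(NP\PP)
        [3,4] "heard" : (NP\PP)/S
    [4,5] "map" : (S/(S\NP))\NP
  [5,6] "near" : S\NP

YES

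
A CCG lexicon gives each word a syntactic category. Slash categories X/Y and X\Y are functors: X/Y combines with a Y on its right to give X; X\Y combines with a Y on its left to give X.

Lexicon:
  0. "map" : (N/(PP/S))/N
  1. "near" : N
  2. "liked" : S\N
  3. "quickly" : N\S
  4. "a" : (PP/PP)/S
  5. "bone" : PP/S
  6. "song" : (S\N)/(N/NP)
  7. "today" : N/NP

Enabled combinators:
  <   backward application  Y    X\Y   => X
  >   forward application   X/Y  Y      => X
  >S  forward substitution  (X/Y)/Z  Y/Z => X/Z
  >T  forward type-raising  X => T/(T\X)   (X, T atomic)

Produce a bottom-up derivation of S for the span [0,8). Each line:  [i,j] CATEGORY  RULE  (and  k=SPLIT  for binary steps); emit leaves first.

[0,8] S   <
  [0,6] N   >
    [0,4] N/(PP/S)   >
      [0,1] "map" : (N/(PP/S))/N
      [1,4] N   <
        [1,3] S   <
          [1,2] "near" : N
          [2,3] "liked" : S\N
        [3,4] "quickly" : N\S
    [4,6] PP/S   >S
      [4,5] "a" : (PP/PP)/S
      [5,6] "bone" : PP/S
  [6,8] S\N   >
    [6,7] "song" : (S\N)/(N/NP)
    [7,8] "today" : N/NP

[0,1] (N/(PP/S))/N  lex  "map"
[1,2] N  lex  "near"
[2,3] S\N  lex  "liked"
[1,3] S  <  k=2
[3,4] N\S  lex  "quickly"
[1,4] N  <  k=3
[0,4] N/(PP/S)  >  k=1
[4,5] (PP/PP)/S  lex  "a"
[5,6] PP/S  lex  "bone"
[4,6] PP/S  >S  k=5
[0,6] N  >  k=4
[6,7] (S\N)/(N/NP)  lex  "song"
[7,8] N/NP  lex  "today"
[6,8] S\N  >  k=7
[0,8] S  <  k=6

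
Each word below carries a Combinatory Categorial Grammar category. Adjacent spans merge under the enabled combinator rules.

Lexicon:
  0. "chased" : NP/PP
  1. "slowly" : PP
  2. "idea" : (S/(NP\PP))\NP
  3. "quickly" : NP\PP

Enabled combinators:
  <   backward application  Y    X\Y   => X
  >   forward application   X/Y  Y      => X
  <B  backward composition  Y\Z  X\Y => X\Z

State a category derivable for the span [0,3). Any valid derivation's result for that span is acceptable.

S/(NP\PP)

[0,4] S   >
  [0,3] S/(NP\PP)   <
    [0,2] NP   >
      [0,1] "chased" : NP/PP
      [1,2] "slowly" : PP
    [2,3] "idea" : (S/(NP\PP))\NP
  [3,4] "quickly" : NP\PP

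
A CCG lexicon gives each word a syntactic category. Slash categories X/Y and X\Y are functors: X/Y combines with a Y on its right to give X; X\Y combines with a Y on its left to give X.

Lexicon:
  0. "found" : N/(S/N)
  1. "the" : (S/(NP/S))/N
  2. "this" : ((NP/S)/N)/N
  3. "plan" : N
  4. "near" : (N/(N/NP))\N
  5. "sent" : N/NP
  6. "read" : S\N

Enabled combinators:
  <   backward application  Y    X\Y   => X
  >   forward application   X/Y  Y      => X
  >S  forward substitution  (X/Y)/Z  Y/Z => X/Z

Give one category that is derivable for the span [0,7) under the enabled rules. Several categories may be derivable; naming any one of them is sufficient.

S

[0,7] S   <
  [0,6] N   >
    [0,1] "found" : N/(S/N)
    [1,6] S/N   >S
      [1,2] "the" : (S/(NP/S))/N
      [2,6] (NP/S)/N   >
        [2,3] "this" : ((NP/S)/N)/N
        [3,6] N   >
          [3,5] N/(N/NP)   <
            [3,4] "plan" : N
            [4,5] "near" : (N/(N/NP))\N
          [5,6] "sent" : N/NP
  [6,7] "read" : S\N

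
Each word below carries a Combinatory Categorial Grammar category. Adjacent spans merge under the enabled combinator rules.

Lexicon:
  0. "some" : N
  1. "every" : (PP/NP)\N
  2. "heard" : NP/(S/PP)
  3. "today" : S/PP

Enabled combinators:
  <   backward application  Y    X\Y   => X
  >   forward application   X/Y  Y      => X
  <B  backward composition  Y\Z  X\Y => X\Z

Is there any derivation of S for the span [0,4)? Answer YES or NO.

N (PP/NP)\N NP/(S/PP) S/PP
CKY chart[0,4] = {PP}; S ∉ chart

NO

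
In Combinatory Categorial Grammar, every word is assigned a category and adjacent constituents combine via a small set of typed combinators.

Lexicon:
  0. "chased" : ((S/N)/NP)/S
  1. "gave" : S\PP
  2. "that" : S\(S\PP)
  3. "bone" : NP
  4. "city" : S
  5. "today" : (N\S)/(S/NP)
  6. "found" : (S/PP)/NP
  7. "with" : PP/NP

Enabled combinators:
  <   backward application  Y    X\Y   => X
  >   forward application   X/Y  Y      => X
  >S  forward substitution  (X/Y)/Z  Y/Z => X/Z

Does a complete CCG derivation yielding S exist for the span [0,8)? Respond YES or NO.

[0,8] S   >
  [0,4] S/N   >
    [0,3] (S/N)/NP   >
      [0,1] "chased" : ((S/N)/NP)/S
      [1,3] S   <
        [1,2] "gave" : S\PP
        [2,3] "that" : S\(S\PP)
    [3,4] "bone" : NP
  [4,8] N   <
    [4,5] "city" : S
    [5,8] N\S   >
      [5,6] "today" : (N\S)/(S/NP)
      [6,8] S/NP   >S
        [6,7] "found" : (S/PP)/NP
        [7,8] "with" : PP/NP

YES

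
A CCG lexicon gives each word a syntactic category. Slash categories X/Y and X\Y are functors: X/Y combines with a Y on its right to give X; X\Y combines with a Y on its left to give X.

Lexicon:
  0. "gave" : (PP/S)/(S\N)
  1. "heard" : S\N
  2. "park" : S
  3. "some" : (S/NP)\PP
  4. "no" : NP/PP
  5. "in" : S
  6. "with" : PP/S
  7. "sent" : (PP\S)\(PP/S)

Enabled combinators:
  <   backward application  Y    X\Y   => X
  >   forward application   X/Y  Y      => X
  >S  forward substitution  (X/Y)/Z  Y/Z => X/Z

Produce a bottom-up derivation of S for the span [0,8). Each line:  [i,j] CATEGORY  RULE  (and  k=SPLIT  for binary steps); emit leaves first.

[0,1] (PP/S)/(S\N)  lex  "gave"
[1,2] S\N  lex  "heard"
[0,2] PP/S  >  k=1
[2,3] S  lex  "park"
[0,3] PP  >  k=2
[3,4] (S/NP)\PP  lex  "some"
[0,4] S/NP  <  k=3
[4,5] NP/PP  lex  "no"
[5,6] S  lex  "in"
[6,7] PP/S  lex  "with"
[7,8] (PP\S)\(PP/S)  lex  "sent"
[6,8] PP\S  <  k=7
[5,8] PP  <  k=6
[4,8] NP  >  k=5
[0,8] S  >  k=4

[0,8] S   >
  [0,4] S/NP   <
    [0,3] PP   >
      [0,2] PP/S   >
        [0,1] "gave" : (PP/S)/(S\N)
        [1,2] "heard" : S\N
      [2,3] "park" : S
    [3,4] "some" : (S/NP)\PP
  [4,8] NP   >
    [4,5] "no" : NP/PP
    [5,8] PP   <
      [5,6] "in" : S
      [6,8] PP\S   <
        [6,7] "with" : PP/S
        [7,8] "sent" : (PP\S)\(PP/S)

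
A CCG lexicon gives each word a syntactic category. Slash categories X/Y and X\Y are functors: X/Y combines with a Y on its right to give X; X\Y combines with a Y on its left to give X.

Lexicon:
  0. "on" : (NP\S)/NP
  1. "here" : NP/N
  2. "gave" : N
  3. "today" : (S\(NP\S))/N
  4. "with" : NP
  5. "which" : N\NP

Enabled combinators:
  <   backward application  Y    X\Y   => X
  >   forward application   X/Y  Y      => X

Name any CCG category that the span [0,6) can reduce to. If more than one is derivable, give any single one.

[0,6] S   <
  [0,3] NP\S   >
    [0,1] "on" : (NP\S)/NP
    [1,3] NP   >
      [1,2] "here" : NP/N
      [2,3] "gave" : N
  [3,6] S\(NP\S)   >
    [3,4] "today" : (S\(NP\S))/N
    [4,6] N   <
      [4,5] "with" : NP
      [5,6] "which" : N\NP

S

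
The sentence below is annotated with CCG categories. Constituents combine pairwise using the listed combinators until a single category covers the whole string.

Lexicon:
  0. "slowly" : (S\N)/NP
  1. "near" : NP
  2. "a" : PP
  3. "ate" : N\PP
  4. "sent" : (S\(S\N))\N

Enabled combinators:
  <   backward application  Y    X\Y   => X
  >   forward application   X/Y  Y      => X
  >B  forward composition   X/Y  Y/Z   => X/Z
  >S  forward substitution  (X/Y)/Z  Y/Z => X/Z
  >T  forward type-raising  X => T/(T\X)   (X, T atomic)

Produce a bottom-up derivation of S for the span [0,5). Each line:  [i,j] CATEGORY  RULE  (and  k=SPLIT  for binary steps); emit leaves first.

[0,1] (S\N)/NP  lex  "slowly"
[1,2] NP  lex  "near"
[0,2] S\N  >  k=1
[2,3] PP  lex  "a"
[3,4] N\PP  lex  "ate"
[2,4] N  <  k=3
[4,5] (S\(S\N))\N  lex  "sent"
[2,5] S\(S\N)  <  k=4
[0,5] S  <  k=2

[0,5] S   <
  [0,2] S\N   >
    [0,1] "slowly" : (S\N)/NP
    [1,2] "near" : NP
  [2,5] S\(S\N)   <
    [2,4] N   <
      [2,3] "a" : PP
      [3,4] "ate" : N\PP
    [4,5] "sent" : (S\(S\N))\N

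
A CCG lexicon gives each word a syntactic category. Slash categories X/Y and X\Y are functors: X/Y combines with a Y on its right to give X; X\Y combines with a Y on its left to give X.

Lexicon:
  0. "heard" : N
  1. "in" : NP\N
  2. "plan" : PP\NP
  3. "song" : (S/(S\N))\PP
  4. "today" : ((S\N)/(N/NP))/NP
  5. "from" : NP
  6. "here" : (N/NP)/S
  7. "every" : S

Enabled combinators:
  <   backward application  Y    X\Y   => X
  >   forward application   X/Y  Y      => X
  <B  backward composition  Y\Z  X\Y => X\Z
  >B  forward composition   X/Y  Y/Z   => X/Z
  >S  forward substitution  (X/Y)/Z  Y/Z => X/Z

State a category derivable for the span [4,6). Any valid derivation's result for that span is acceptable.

[0,8] S   >
  [0,4] S/(S\N)   <
    [0,3] PP   <
      [0,1] "heard" : N
      [1,3] PP\N   <B
        [1,2] "in" : NP\N
        [2,3] "plan" : PP\NP
    [3,4] "song" : (S/(S\N))\PP
  [4,8] S\N   >
    [4,6] (S\N)/(N/NP)   >
      [4,5] "today" : ((S\N)/(N/NP))/NP
      [5,6] "from" : NP
    [6,8] N/NP   >
      [6,7] "here" : (N/NP)/S
      [7,8] "every" : S

(S\N)/(N/NP)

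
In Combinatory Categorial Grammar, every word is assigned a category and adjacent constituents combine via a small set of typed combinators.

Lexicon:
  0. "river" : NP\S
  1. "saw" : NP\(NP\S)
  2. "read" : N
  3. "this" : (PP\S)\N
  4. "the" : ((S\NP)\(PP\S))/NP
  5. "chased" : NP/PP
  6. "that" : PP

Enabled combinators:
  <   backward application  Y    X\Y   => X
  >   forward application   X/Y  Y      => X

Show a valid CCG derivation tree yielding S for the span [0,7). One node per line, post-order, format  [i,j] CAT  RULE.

[0,1] NP\S  lex  "river"
[1,2] NP\(NP\S)  lex  "saw"
[0,2] NP  <  k=1
[2,3] N  lex  "read"
[3,4] (PP\S)\N  lex  "this"
[2,4] PP\S  <  k=3
[4,5] ((S\NP)\(PP\S))/NP  lex  "the"
[5,6] NP/PP  lex  "chased"
[6,7] PP  lex  "that"
[5,7] NP  >  k=6
[4,7] (S\NP)\(PP\S)  >  k=5
[2,7] S\NP  <  k=4
[0,7] S  <  k=2

[0,7] S   <
  [0,2] NP   <
    [0,1] "river" : NP\S
    [1,2] "saw" : NP\(NP\S)
  [2,7] S\NP   <
    [2,4] PP\S   <
      [2,3] "read" : N
      [3,4] "this" : (PP\S)\N
    [4,7] (S\NP)\(PP\S)   >
      [4,5] "the" : ((S\NP)\(PP\S))/NP
      [5,7] NP   >
        [5,6] "chased" : NP/PP
        [6,7] "that" : PP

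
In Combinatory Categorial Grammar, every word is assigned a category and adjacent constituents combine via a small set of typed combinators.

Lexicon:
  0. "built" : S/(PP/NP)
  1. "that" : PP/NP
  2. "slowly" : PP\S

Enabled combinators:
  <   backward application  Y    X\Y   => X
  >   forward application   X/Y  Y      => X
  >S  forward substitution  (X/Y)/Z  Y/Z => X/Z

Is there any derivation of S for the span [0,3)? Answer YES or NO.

S/(PP/NP) PP/NP PP\S
CKY chart[0,3] = {PP}; S ∉ chart

NO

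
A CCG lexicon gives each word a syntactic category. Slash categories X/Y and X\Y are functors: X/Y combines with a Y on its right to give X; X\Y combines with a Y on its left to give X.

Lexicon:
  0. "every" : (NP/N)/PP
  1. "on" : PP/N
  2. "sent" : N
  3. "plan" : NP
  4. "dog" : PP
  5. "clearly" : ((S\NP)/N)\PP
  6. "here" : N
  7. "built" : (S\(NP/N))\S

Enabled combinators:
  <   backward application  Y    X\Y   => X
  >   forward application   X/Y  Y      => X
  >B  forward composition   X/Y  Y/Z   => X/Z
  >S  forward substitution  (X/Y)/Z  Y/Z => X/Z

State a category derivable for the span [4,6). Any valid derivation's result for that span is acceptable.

(S\NP)/N

[0,8] S   <
  [0,3] NP/N   >
    [0,1] "every" : (NP/N)/PP
    [1,3] PP   >
      [1,2] "on" : PP/N
      [2,3] "sent" : N
  [3,8] S\(NP/N)   <
    [3,7] S   <
      [3,4] "plan" : NP
      [4,7] S\NP   >
        [4,6] (S\NP)/N   <
          [4,5] "dog" : PP
          [5,6] "clearly" : ((S\NP)/N)\PP
        [6,7] "here" : N
    [7,8] "built" : (S\(NP/N))\S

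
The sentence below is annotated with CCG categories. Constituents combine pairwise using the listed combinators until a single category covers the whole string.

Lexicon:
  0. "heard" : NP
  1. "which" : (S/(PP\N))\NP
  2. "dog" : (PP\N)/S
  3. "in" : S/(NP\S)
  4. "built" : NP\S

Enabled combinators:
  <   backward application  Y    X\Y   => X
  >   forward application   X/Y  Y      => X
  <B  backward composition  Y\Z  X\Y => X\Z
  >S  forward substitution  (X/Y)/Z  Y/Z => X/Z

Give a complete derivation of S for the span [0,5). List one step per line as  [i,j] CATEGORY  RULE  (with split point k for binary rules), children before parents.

[0,1] NP  lex  "heard"
[1,2] (S/(PP\N))\NP  lex  "which"
[0,2] S/(PP\N)  <  k=1
[2,3] (PP\N)/S  lex  "dog"
[3,4] S/(NP\S)  lex  "in"
[4,5] NP\S  lex  "built"
[3,5] S  >  k=4
[2,5] PP\N  >  k=3
[0,5] S  >  k=2

[0,5] S   >
  [0,2] S/(PP\N)   <
    [0,1] "heard" : NP
    [1,2] "which" : (S/(PP\N))\NP
  [2,5] PP\N   >
    [2,3] "dog" : (PP\N)/S
    [3,5] S   >
      [3,4] "in" : S/(NP\S)
      [4,5] "built" : NP\S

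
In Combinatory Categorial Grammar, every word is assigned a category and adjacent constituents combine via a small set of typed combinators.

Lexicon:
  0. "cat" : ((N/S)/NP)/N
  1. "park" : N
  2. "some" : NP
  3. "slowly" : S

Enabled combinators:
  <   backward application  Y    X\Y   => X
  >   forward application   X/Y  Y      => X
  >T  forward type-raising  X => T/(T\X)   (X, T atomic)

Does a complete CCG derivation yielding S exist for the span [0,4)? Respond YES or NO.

((N/S)/NP)/N N NP S
CKY chart[0,4] = {N, N/(N\N), NP/(NP\N), PP/(PP\N), S/(S\N)}; S ∉ chart

NO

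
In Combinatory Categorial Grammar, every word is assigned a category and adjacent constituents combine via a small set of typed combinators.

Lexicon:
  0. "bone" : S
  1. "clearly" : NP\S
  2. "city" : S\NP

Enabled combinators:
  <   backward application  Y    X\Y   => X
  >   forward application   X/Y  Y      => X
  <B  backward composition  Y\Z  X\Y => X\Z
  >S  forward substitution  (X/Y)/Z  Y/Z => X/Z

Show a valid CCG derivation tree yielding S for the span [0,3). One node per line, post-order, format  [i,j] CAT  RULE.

[0,1] S  lex  "bone"
[1,2] NP\S  lex  "clearly"
[0,2] NP  <  k=1
[2,3] S\NP  lex  "city"
[0,3] S  <  k=2

[0,3] S   <
  [0,2] NP   <
    [0,1] "bone" : S
    [1,2] "clearly" : NP\S
  [2,3] "city" : S\NP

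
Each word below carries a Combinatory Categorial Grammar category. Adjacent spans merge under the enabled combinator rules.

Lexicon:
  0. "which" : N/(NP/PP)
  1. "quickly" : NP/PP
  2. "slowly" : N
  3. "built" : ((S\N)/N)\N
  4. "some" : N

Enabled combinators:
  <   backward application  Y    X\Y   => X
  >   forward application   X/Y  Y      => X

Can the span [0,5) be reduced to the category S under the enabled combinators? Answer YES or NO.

[0,5] S   <
  [0,2] N   >
    [0,1] "which" : N/(NP/PP)
    [1,2] "quickly" : NP/PP
  [2,5] S\N   >
    [2,4] (S\N)/N   <
      [2,3] "slowly" : N
      [3,4] "built" : ((S\N)/N)\N
    [4,5] "some" : N

YES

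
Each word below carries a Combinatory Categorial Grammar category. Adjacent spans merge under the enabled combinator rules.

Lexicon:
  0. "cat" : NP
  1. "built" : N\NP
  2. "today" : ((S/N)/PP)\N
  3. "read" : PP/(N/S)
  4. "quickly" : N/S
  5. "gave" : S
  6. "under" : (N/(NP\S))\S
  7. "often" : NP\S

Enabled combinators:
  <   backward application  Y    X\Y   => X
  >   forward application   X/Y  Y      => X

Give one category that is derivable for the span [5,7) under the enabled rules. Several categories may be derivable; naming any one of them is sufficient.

N/(NP\S)

[0,8] S   >
  [0,5] S/N   >
    [0,3] (S/N)/PP   <
      [0,2] N   <
        [0,1] "cat" : NP
        [1,2] "built" : N\NP
      [2,3] "today" : ((S/N)/PP)\N
    [3,5] PP   >
      [3,4] "read" : PP/(N/S)
      [4,5] "quickly" : N/S
  [5,8] N   >
    [5,7] N/(NP\S)   <
      [5,6] "gave" : S
      [6,7] "under" : (N/(NP\S))\S
    [7,8] "often" : NP\S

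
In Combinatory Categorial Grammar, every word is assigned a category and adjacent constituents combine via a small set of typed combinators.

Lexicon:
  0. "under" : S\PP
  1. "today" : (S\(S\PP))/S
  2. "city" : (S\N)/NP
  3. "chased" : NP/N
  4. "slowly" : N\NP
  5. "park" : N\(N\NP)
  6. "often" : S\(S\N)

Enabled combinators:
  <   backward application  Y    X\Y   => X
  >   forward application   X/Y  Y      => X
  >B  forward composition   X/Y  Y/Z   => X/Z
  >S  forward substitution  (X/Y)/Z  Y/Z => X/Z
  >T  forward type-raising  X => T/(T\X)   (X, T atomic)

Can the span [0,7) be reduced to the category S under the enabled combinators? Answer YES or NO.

YES

[0,7] S   <
  [0,1] "under" : S\PP
  [1,7] S\(S\PP)   >
    [1,2] "today" : (S\(S\PP))/S
    [2,7] S   <
      [2,6] S\N   >
        [2,3] "city" : (S\N)/NP
        [3,6] NP   >
          [3,4] "chased" : NP/N
          [4,6] N   <
            [4,5] "slowly" : N\NP
            [5,6] "park" : N\(N\NP)
      [6,7] "often" : S\(S\N)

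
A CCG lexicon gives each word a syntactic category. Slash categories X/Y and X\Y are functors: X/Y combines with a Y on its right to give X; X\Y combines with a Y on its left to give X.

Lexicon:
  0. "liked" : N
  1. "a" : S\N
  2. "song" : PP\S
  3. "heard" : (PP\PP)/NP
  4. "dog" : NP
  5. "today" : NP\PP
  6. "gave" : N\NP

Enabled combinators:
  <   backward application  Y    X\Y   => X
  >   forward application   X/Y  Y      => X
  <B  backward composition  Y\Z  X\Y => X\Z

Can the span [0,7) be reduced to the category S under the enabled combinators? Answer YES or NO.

N S\N PP\S (PP\PP)/NP NP NP\PP N\NP
CKY chart[0,7] = {N}; S ∉ chart

NO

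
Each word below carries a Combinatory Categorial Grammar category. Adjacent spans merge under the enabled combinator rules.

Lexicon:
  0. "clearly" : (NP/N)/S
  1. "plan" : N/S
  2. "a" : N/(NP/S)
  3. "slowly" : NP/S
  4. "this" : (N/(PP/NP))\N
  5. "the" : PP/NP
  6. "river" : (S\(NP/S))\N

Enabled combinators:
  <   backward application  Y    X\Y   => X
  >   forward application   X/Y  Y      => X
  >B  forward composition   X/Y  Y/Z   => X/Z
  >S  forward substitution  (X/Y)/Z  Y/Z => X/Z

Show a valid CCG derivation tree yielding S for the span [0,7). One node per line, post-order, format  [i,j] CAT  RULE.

[0,1] (NP/N)/S  lex  "clearly"
[1,2] N/S  lex  "plan"
[0,2] NP/S  >S  k=1
[2,3] N/(NP/S)  lex  "a"
[3,4] NP/S  lex  "slowly"
[2,4] N  >  k=3
[4,5] (N/(PP/NP))\N  lex  "this"
[2,5] N/(PP/NP)  <  k=4
[5,6] PP/NP  lex  "the"
[2,6] N  >  k=5
[6,7] (S\(NP/S))\N  lex  "river"
[2,7] S\(NP/S)  <  k=6
[0,7] S  <  k=2

[0,7] S   <
  [0,2] NP/S   >S
    [0,1] "clearly" : (NP/N)/S
    [1,2] "plan" : N/S
  [2,7] S\(NP/S)   <
    [2,6] N   >
      [2,5] N/(PP/NP)   <
        [2,4] N   >
          [2,3] "a" : N/(NP/S)
          [3,4] "slowly" : NP/S
        [4,5] "this" : (N/(PP/NP))\N
      [5,6] "the" : PP/NP
    [6,7] "river" : (S\(NP/S))\N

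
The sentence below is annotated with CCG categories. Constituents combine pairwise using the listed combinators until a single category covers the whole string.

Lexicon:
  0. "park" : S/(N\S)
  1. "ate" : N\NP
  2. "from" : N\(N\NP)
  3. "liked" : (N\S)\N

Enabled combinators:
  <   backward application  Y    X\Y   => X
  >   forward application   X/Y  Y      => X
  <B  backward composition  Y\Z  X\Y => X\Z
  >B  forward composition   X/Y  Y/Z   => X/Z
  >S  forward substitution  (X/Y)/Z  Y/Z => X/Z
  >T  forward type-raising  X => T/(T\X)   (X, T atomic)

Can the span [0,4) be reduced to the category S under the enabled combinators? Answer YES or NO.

YES

[0,4] S   >
  [0,1] "park" : S/(N\S)
  [1,4] N\S   <
    [1,3] N   <
      [1,2] "ate" : N\NP
      [2,3] "from" : N\(N\NP)
    [3,4] "liked" : (N\S)\N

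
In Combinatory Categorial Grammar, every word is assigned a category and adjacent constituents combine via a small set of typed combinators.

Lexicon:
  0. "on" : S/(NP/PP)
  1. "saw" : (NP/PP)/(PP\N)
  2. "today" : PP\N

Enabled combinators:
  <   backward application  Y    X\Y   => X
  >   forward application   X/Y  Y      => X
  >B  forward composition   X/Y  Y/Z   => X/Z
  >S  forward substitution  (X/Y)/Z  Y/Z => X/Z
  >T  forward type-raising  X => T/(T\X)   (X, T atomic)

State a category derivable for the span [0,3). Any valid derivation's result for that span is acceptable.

S

[0,3] S   >
  [0,1] "on" : S/(NP/PP)
  [1,3] NP/PP   >
    [1,2] "saw" : (NP/PP)/(PP\N)
    [2,3] "today" : PP\N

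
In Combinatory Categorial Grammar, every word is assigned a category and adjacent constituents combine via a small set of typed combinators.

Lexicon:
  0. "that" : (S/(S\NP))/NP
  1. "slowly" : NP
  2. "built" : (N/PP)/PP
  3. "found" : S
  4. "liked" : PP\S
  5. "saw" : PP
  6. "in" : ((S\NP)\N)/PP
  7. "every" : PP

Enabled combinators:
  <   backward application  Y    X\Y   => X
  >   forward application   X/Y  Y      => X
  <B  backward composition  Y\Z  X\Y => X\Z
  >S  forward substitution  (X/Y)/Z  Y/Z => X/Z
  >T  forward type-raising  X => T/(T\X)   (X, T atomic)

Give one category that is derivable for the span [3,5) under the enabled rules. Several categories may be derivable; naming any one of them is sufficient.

[0,8] S   >
  [0,2] S/(S\NP)   >
    [0,1] "that" : (S/(S\NP))/NP
    [1,2] "slowly" : NP
  [2,8] S\NP   <
    [2,6] N   >
      [2,5] N/PP   >
        [2,3] "built" : (N/PP)/PP
        [3,5] PP   <
          [3,4] "found" : S
          [4,5] "liked" : PP\S
      [5,6] "saw" : PP
    [6,8] (S\NP)\N   >
      [6,7] "in" : ((S\NP)\N)/PP
      [7,8] "every" : PP

PP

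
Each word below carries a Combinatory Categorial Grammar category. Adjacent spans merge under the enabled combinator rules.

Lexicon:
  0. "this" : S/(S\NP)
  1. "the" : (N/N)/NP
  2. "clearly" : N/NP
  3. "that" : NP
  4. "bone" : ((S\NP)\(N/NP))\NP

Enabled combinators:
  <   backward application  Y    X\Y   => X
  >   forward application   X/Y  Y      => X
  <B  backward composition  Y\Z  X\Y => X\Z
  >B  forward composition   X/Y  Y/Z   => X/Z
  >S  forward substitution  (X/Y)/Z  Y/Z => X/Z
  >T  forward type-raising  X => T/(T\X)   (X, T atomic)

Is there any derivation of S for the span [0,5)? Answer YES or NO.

YES

[0,5] S   >
  [0,1] "this" : S/(S\NP)
  [1,5] S\NP   <
    [1,3] N/NP   >S
      [1,2] "the" : (N/N)/NP
      [2,3] "clearly" : N/NP
    [3,5] (S\NP)\(N/NP)   <
      [3,4] "that" : NP
      [4,5] "bone" : ((S\NP)\(N/NP))\NP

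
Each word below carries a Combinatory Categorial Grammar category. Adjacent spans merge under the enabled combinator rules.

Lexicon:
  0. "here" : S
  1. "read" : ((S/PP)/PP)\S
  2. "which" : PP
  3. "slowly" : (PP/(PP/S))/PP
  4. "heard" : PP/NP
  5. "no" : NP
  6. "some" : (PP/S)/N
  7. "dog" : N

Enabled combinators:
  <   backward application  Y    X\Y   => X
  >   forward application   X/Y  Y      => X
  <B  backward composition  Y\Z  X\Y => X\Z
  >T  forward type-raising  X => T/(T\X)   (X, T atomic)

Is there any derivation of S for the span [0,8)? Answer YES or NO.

[0,8] S   >
  [0,3] S/PP   >
    [0,2] (S/PP)/PP   <
      [0,1] "here" : S
      [1,2] "read" : ((S/PP)/PP)\S
    [2,3] "which" : PP
  [3,8] PP   >
    [3,6] PP/(PP/S)   >
      [3,4] "slowly" : (PP/(PP/S))/PP
      [4,6] PP   >
        [4,5] "heard" : PP/NP
        [5,6] "no" : NP
    [6,8] PP/S   >
      [6,7] "some" : (PP/S)/N
      [7,8] "dog" : N

YES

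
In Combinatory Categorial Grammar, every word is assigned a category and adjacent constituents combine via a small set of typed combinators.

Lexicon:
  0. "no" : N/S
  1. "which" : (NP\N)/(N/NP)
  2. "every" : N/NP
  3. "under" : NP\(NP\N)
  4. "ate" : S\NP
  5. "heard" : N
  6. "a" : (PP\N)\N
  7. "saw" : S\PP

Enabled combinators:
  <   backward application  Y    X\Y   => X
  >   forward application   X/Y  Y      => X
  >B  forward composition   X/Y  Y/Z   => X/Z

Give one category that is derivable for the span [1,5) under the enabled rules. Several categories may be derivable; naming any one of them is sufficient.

[0,8] S   <
  [0,7] PP   <
    [0,5] N   >
      [0,1] "no" : N/S
      [1,5] S   <
        [1,4] NP   <
          [1,3] NP\N   >
            [1,2] "which" : (NP\N)/(N/NP)
            [2,3] "every" : N/NP
          [3,4] "under" : NP\(NP\N)
        [4,5] "ate" : S\NP
    [5,7] PP\N   <
      [5,6] "heard" : N
      [6,7] "a" : (PP\N)\N
  [7,8] "saw" : S\PP

S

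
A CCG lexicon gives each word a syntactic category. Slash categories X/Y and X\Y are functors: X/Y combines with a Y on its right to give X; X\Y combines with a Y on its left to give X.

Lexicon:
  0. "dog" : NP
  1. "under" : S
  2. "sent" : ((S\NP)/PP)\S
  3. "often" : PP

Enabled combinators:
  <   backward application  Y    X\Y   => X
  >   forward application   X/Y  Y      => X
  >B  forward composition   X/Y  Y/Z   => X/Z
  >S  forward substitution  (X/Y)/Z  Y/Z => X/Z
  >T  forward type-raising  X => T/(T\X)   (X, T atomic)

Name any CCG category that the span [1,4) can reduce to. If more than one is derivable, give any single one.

S\NP

[0,4] S   >
  [0,1] S/(S\NP)   >T
    [0,1] "dog" : NP
  [1,4] S\NP   >
    [1,3] (S\NP)/PP   <
      [1,2] "under" : S
      [2,3] "sent" : ((S\NP)/PP)\S
    [3,4] "often" : PP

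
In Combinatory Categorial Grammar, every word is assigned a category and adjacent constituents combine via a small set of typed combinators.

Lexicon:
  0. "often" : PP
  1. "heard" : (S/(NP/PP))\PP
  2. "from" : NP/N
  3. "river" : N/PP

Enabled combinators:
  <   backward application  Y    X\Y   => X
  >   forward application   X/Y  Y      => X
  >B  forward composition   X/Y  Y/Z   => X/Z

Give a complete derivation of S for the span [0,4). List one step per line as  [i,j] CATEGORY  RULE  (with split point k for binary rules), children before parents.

[0,4] S   >
  [0,2] S/(NP/PP)   <
    [0,1] "often" : PP
    [1,2] "heard" : (S/(NP/PP))\PP
  [2,4] NP/PP   >B
    [2,3] "from" : NP/N
    [3,4] "river" : N/PP

[0,1] PP  lex  "often"
[1,2] (S/(NP/PP))\PP  lex  "heard"
[0,2] S/(NP/PP)  <  k=1
[2,3] NP/N  lex  "from"
[3,4] N/PP  lex  "river"
[2,4] NP/PP  >B  k=3
[0,4] S  >  k=2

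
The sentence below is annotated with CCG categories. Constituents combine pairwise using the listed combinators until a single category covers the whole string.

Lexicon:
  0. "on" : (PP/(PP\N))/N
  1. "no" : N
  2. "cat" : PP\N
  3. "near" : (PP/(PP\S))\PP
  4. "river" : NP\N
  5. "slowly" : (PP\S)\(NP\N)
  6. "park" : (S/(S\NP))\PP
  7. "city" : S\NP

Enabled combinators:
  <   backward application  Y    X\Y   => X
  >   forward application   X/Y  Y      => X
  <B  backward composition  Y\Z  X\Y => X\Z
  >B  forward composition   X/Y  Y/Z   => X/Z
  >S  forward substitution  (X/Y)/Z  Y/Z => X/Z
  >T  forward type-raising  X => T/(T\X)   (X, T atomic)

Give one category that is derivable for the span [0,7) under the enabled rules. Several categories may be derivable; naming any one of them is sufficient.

[0,8] S   >
  [0,7] S/(S\NP)   <
    [0,6] PP   >
      [0,4] PP/(PP\S)   <
        [0,3] PP   >
          [0,2] PP/(PP\N)   >
            [0,1] "on" : (PP/(PP\N))/N
            [1,2] "no" : N
          [2,3] "cat" : PP\N
        [3,4] "near" : (PP/(PP\S))\PP
      [4,6] PP\S   <
        [4,5] "river" : NP\N
        [5,6] "slowly" : (PP\S)\(NP\N)
    [6,7] "park" : (S/(S\NP))\PP
  [7,8] "city" : S\NP

S/(S\NP)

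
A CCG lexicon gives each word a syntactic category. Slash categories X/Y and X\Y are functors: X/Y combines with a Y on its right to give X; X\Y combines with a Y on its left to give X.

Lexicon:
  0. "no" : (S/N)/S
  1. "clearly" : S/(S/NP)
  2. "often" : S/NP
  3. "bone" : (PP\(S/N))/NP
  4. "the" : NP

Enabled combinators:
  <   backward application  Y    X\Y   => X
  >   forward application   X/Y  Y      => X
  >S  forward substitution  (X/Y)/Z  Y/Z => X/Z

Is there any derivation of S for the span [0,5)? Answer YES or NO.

(S/N)/S S/(S/NP) S/NP (PP\(S/N))/NP NP
CKY chart[0,5] = {PP}; S ∉ chart

NO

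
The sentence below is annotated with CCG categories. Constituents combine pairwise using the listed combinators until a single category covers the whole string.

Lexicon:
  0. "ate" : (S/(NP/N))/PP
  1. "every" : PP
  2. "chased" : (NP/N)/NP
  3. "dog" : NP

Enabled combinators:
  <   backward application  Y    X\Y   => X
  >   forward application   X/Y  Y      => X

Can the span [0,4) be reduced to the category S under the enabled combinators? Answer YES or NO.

YES

[0,4] S   >
  [0,2] S/(NP/N)   >
    [0,1] "ate" : (S/(NP/N))/PP
    [1,2] "every" : PP
  [2,4] NP/N   >
    [2,3] "chased" : (NP/N)/NP
    [3,4] "dog" : NP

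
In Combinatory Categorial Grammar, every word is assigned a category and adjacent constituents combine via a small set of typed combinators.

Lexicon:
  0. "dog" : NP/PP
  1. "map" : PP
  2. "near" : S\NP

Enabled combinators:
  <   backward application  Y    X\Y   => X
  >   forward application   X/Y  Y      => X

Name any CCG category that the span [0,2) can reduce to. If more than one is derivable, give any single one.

[0,3] S   <
  [0,2] NP   >
    [0,1] "dog" : NP/PP
    [1,2] "map" : PP
  [2,3] "near" : S\NP

NP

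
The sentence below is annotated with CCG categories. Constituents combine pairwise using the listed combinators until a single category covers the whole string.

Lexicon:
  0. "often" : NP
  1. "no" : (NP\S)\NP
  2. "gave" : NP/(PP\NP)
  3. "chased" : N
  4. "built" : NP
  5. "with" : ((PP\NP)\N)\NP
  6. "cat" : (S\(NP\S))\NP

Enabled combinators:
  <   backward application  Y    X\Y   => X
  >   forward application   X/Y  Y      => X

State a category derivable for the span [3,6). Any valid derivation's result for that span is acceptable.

[0,7] S   <
  [0,2] NP\S   <
    [0,1] "often" : NP
    [1,2] "no" : (NP\S)\NP
  [2,7] S\(NP\S)   <
    [2,6] NP   >
      [2,3] "gave" : NP/(PP\NP)
      [3,6] PP\NP   <
        [3,4] "chased" : N
        [4,6] (PP\NP)\N   <
          [4,5] "built" : NP
          [5,6] "with" : ((PP\NP)\N)\NP
    [6,7] "cat" : (S\(NP\S))\NP

PP\NP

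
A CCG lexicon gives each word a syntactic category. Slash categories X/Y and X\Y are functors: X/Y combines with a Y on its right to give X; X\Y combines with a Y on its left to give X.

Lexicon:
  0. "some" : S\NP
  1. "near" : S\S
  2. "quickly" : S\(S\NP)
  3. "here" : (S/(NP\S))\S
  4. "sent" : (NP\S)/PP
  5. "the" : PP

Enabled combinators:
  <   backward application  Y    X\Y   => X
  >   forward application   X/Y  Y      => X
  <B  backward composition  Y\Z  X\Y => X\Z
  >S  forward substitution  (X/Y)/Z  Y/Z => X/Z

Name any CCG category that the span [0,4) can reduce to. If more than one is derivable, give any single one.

S/(NP\S)

[0,6] S   >
  [0,4] S/(NP\S)   <
    [0,3] S   <
      [0,2] S\NP   <B
        [0,1] "some" : S\NP
        [1,2] "near" : S\S
      [2,3] "quickly" : S\(S\NP)
    [3,4] "here" : (S/(NP\S))\S
  [4,6] NP\S   >
    [4,5] "sent" : (NP\S)/PP
    [5,6] "the" : PP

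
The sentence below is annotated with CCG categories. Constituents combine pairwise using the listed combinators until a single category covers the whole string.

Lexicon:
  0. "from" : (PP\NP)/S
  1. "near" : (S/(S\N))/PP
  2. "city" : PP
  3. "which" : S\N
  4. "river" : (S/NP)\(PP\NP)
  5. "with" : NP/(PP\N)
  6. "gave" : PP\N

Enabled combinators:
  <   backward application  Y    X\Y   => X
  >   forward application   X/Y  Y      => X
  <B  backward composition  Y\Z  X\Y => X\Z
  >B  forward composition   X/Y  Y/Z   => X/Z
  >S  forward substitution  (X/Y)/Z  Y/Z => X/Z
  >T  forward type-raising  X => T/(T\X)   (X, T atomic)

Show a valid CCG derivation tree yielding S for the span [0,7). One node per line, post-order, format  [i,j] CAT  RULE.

[0,1] (PP\NP)/S  lex  "from"
[1,2] (S/(S\N))/PP  lex  "near"
[2,3] PP  lex  "city"
[1,3] S/(S\N)  >  k=2
[3,4] S\N  lex  "which"
[1,4] S  >  k=3
[0,4] PP\NP  >  k=1
[4,5] (S/NP)\(PP\NP)  lex  "river"
[0,5] S/NP  <  k=4
[5,6] NP/(PP\N)  lex  "with"
[6,7] PP\N  lex  "gave"
[5,7] NP  >  k=6
[0,7] S  >  k=5

[0,7] S   >
  [0,5] S/NP   <
    [0,4] PP\NP   >
      [0,1] "from" : (PP\NP)/S
      [1,4] S   >
        [1,3] S/(S\N)   >
          [1,2] "near" : (S/(S\N))/PP
          [2,3] "city" : PP
        [3,4] "which" : S\N
    [4,5] "river" : (S/NP)\(PP\NP)
  [5,7] NP   >
    [5,6] "with" : NP/(PP\N)
    [6,7] "gave" : PP\N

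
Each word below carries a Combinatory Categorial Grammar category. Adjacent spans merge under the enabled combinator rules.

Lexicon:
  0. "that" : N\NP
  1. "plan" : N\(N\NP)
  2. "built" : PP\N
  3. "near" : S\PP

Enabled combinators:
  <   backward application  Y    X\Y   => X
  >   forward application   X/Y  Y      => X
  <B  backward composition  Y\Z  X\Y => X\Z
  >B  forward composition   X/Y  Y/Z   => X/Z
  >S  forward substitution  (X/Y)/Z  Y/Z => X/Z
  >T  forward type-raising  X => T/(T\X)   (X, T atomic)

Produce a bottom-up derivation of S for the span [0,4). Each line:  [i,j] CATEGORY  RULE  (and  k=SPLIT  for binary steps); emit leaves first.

[0,4] S   <
  [0,2] N   <
    [0,1] "that" : N\NP
    [1,2] "plan" : N\(N\NP)
  [2,4] S\N   <B
    [2,3] "built" : PP\N
    [3,4] "near" : S\PP

[0,1] N\NP  lex  "that"
[1,2] N\(N\NP)  lex  "plan"
[0,2] N  <  k=1
[2,3] PP\N  lex  "built"
[3,4] S\PP  lex  "near"
[2,4] S\N  <B  k=3
[0,4] S  <  k=2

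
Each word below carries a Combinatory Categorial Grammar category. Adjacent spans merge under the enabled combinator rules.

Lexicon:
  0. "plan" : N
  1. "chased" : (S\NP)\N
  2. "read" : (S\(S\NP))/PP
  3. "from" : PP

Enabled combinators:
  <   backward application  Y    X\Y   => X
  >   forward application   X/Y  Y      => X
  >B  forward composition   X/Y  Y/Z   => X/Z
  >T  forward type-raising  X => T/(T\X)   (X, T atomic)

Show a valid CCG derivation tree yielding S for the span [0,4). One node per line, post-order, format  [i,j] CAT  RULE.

[0,1] N  lex  "plan"
[1,2] (S\NP)\N  lex  "chased"
[0,2] S\NP  <  k=1
[2,3] (S\(S\NP))/PP  lex  "read"
[3,4] PP  lex  "from"
[2,4] S\(S\NP)  >  k=3
[0,4] S  <  k=2

[0,4] S   <
  [0,2] S\NP   <
    [0,1] "plan" : N
    [1,2] "chased" : (S\NP)\N
  [2,4] S\(S\NP)   >
    [2,3] "read" : (S\(S\NP))/PP
    [3,4] "from" : PP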